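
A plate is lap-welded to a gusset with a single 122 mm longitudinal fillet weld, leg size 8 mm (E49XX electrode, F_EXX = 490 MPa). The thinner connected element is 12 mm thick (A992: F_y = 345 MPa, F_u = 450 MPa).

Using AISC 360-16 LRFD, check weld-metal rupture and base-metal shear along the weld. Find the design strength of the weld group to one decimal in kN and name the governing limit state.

Weld metal: throat = 0.707×8 = 5.656 mm, L = 122 mm. φR_n = 0.75 × 0.6 × 490 × 5.656 × 122 = 152.2 kN.
Base metal shear (12 mm plate): yield φR_n = 1.0×0.6×345×12×122 = 303.0 kN; rupture φR_n = 0.75×0.6×450×12×122 = 296.5 kN; take 296.5 kN (rupture).
Governing: min(152.2, 296.5) = 152.2 kN → weld metal.

152.2 kN (weld metal governs)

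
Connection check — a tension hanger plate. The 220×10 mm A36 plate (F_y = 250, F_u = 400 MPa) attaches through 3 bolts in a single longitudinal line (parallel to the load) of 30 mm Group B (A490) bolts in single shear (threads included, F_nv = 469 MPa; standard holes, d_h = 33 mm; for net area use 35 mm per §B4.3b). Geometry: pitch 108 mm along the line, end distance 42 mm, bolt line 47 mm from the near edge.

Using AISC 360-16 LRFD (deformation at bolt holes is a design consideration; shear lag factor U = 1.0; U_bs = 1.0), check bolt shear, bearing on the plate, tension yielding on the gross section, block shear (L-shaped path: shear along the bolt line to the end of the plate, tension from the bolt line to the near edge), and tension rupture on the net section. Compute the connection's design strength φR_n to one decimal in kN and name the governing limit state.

378.8 kN (block shear governs)

Bolt shear: A_b = π(30)²/4 = 706.86 mm². φR_n = 0.75 × 469 × 706.86 × 3 × 1 = 745.9 kN.
Bearing (10 mm plate, F_u = 400 MPa): end bolts L_c = 42 − 33/2 = 25.5, R_n = min(1.2×25.5×10×400, 2.4×30×10×400) = 122.4 kN/bolt; interior L_c = 108 − 33 = 75, R_n = 288 kN/bolt. φR_n = 0.75 × (1×122.4 + 2×288) = 523.8 kN.
Tension yield (gross): A_g = 220×10 = 2200 mm². φR_n = 0.90 × 250 × 2200 = 495.0 kN.
Block shear: shear path 1×[42+2×108] = 1×258 mm, A_gv = 2580, A_nv = 1×(258 − 2.5×35)×10 = 1705 mm²; tension to near edge: (47 − 0.5×35)×10 = 295 mm². R_n = min(0.6×400×1705, 0.6×250×2580) + 1.0×400×295 = min(409.2, 387) + 118 = 505 kN. φR_n = 0.75 × 505 = 378.8 kN.
Tension rupture (net): A_n = (220 − 1×35)×10 = 1850 mm² (U = 1.0, A_e = A_n). φR_n = 0.75 × 400 × 1850 = 555.0 kN.
Governing: min(745.9, 523.8, 495.0, 378.8, 555.0) = 378.8 kN → block shear.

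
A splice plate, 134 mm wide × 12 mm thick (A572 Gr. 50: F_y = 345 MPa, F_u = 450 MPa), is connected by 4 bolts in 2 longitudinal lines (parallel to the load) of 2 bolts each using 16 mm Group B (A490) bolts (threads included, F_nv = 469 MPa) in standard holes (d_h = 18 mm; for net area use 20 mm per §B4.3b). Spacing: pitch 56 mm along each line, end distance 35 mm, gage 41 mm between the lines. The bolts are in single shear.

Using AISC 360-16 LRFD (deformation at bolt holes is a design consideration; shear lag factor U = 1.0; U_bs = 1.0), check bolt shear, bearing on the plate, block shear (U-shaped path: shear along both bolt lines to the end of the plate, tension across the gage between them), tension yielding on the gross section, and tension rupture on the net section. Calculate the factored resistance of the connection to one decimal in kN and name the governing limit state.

Bolt shear: A_b = π(16)²/4 = 201.06 mm². φR_n = 0.75 × 469 × 201.06 × 4 × 1 = 282.9 kN.
Bearing (12 mm plate, F_u = 450 MPa): end bolts L_c = 35 − 18/2 = 26, R_n = min(1.2×26×12×450, 2.4×16×12×450) = 168.48 kN/bolt; interior L_c = 56 − 18 = 38, R_n = 207.36 kN/bolt. φR_n = 0.75 × (2×168.48 + 2×207.36) = 563.8 kN.
Block shear: shear path 2×[35+1×56] = 2×91 mm, A_gv = 2184, A_nv = 2×(91 − 1.5×20)×12 = 1464 mm²; tension across gage: (41 − 1×20)×12 = 252 mm². R_n = min(0.6×450×1464, 0.6×345×2184) + 1.0×450×252 = min(395.28, 452.09) + 113.4 = 508.68 kN. φR_n = 0.75 × 508.68 = 381.5 kN.
Tension yield (gross): A_g = 134×12 = 1608 mm². φR_n = 0.90 × 345 × 1608 = 499.3 kN.
Tension rupture (net): A_n = (134 − 2×20)×12 = 1128 mm² (U = 1.0, A_e = A_n). φR_n = 0.75 × 450 × 1128 = 380.7 kN.
Governing: min(282.9, 563.8, 381.5, 499.3, 380.7) = 282.9 kN → bolt shear.

282.9 kN (bolt shear governs)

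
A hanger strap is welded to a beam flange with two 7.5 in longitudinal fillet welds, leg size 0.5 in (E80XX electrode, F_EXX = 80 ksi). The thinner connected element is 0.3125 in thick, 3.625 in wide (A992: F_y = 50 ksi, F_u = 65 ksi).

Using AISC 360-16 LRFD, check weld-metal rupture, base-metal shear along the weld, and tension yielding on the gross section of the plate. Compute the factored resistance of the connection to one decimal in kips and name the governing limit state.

Weld metal: throat = 0.707×0.5 = 0.3535 in, L = 2×7.5 = 15 in. φR_n = 0.75 × 0.6 × 80 × 0.3535 × 15 = 190.9 kips.
Base metal shear (0.3125 in plate): yield φR_n = 1.0×0.6×50×0.3125×15 = 140.6 kips; rupture φR_n = 0.75×0.6×65×0.3125×15 = 137.1 kips; take 137.1 kips (rupture).
Tension yield (gross): A_g = 3.625×0.3125 = 1.1328 in². φR_n = 0.90 × 50 × 1.1328 = 51.0 kips.
Governing: min(190.9, 137.1, 51.0) = 51.0 kips → gross-section yield.

51.0 kips (gross-section yield governs)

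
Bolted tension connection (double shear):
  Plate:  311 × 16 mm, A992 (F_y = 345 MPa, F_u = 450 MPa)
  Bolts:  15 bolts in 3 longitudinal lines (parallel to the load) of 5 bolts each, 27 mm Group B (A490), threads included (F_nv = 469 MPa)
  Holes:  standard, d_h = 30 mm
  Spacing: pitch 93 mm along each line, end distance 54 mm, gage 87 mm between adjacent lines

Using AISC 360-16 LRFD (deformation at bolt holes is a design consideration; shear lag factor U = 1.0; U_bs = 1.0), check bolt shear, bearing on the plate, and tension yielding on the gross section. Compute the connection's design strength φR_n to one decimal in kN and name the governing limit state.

1545.0 kN (gross-section yield governs)

Bolt shear: A_b = π(27)²/4 = 572.56 mm². φR_n = 0.75 × 469 × 572.56 × 15 × 2 = 6041.9 kN.
Bearing (16 mm plate, F_u = 450 MPa): end bolts L_c = 54 − 30/2 = 39, R_n = min(1.2×39×16×450, 2.4×27×16×450) = 336.96 kN/bolt; interior L_c = 93 − 30 = 63, R_n = 466.56 kN/bolt. φR_n = 0.75 × (3×336.96 + 12×466.56) = 4957.2 kN.
Tension yield (gross): A_g = 311×16 = 4976 mm². φR_n = 0.90 × 345 × 4976 = 1545.0 kN.
Governing: min(6041.9, 4957.2, 1545.0) = 1545.0 kN → gross-section yield.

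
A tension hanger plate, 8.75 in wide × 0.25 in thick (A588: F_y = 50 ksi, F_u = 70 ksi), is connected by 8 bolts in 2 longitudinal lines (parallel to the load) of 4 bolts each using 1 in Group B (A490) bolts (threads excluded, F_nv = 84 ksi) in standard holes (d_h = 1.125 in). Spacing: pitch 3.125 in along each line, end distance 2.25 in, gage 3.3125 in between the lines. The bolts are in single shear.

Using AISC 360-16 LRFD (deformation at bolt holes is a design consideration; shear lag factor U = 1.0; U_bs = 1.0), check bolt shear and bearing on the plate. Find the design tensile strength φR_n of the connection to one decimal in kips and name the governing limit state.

Bolt shear: A_b = π(1)²/4 = 0.7854 in². φR_n = 0.75 × 84 × 0.7854 × 8 × 1 = 395.8 kips.
Bearing (0.25 in plate, F_u = 70 ksi): end bolts L_c = 2.25 − 1.125/2 = 1.6875, R_n = min(1.2×1.6875×0.25×70, 2.4×1×0.25×70) = 35.438 kips/bolt; interior L_c = 3.125 − 1.125 = 2, R_n = 42 kips/bolt. φR_n = 0.75 × (2×35.438 + 6×42) = 242.2 kips.
Governing: min(395.8, 242.2) = 242.2 kips → bearing.

242.2 kips (bearing governs)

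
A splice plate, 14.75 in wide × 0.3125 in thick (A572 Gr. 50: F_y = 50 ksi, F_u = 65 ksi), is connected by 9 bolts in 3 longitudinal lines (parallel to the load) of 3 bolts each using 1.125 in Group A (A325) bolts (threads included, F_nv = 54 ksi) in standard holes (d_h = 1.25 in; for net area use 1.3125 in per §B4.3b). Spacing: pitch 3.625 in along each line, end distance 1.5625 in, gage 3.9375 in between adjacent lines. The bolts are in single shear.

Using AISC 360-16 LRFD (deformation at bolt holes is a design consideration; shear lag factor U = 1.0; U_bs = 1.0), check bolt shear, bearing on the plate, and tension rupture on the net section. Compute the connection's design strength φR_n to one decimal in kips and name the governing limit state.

164.7 kips (net-section rupture governs)

Bolt shear: A_b = π(1.125)²/4 = 0.99402 in². φR_n = 0.75 × 54 × 0.99402 × 9 × 1 = 362.3 kips.
Bearing (0.3125 in plate, F_u = 65 ksi): end bolts L_c = 1.5625 − 1.25/2 = 0.9375, R_n = min(1.2×0.9375×0.3125×65, 2.4×1.125×0.3125×65) = 22.852 kips/bolt; interior L_c = 3.625 − 1.25 = 2.375, R_n = 54.844 kips/bolt. φR_n = 0.75 × (3×22.852 + 6×54.844) = 298.2 kips.
Tension rupture (net): A_n = (14.75 − 3×1.3125)×0.3125 = 3.3789 in² (U = 1.0, A_e = A_n). φR_n = 0.75 × 65 × 3.3789 = 164.7 kips.
Governing: min(362.3, 298.2, 164.7) = 164.7 kips → net-section rupture.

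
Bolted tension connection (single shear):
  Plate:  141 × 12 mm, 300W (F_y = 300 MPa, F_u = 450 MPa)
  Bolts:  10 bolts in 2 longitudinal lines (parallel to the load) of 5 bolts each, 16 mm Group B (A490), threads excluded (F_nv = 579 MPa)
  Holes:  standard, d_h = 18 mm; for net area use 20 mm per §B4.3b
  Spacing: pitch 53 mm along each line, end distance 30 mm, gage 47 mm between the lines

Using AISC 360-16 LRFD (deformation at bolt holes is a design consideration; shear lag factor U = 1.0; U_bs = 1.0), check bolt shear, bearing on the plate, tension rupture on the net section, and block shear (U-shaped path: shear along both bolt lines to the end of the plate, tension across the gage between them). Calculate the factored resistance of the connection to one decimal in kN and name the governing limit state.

409.1 kN (net-section rupture governs)

Bolt shear: A_b = π(16)²/4 = 201.06 mm². φR_n = 0.75 × 579 × 201.06 × 10 × 1 = 873.1 kN.
Bearing (12 mm plate, F_u = 450 MPa): end bolts L_c = 30 − 18/2 = 21, R_n = min(1.2×21×12×450, 2.4×16×12×450) = 136.08 kN/bolt; interior L_c = 53 − 18 = 35, R_n = 207.36 kN/bolt. φR_n = 0.75 × (2×136.08 + 8×207.36) = 1448.3 kN.
Tension rupture (net): A_n = (141 − 2×20)×12 = 1212 mm² (U = 1.0, A_e = A_n). φR_n = 0.75 × 450 × 1212 = 409.1 kN.
Block shear: shear path 2×[30+4×53] = 2×242 mm, A_gv = 5808, A_nv = 2×(242 − 4.5×20)×12 = 3648 mm²; tension across gage: (47 − 1×20)×12 = 324 mm². R_n = min(0.6×450×3648, 0.6×300×5808) + 1.0×450×324 = min(984.96, 1045.4) + 145.8 = 1130.8 kN. φR_n = 0.75 × 1130.8 = 848.1 kN.
Governing: min(873.1, 1448.3, 409.1, 848.1) = 409.1 kN → net-section rupture.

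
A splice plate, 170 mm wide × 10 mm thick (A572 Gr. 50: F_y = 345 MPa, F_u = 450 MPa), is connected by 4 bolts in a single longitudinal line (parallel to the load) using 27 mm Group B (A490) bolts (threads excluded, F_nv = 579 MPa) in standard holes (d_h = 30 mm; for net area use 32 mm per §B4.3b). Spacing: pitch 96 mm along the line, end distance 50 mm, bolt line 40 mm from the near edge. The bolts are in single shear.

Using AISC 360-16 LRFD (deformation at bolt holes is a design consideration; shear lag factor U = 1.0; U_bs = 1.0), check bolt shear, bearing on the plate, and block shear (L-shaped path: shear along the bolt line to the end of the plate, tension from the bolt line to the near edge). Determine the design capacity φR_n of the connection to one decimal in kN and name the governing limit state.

538.7 kN (block shear governs)

Bolt shear: A_b = π(27)²/4 = 572.56 mm². φR_n = 0.75 × 579 × 572.56 × 4 × 1 = 994.5 kN.
Bearing (10 mm plate, F_u = 450 MPa): end bolts L_c = 50 − 30/2 = 35, R_n = min(1.2×35×10×450, 2.4×27×10×450) = 189 kN/bolt; interior L_c = 96 − 30 = 66, R_n = 291.6 kN/bolt. φR_n = 0.75 × (1×189 + 3×291.6) = 797.9 kN.
Block shear: shear path 1×[50+3×96] = 1×338 mm, A_gv = 3380, A_nv = 1×(338 − 3.5×32)×10 = 2260 mm²; tension to near edge: (40 − 0.5×32)×10 = 240 mm². R_n = min(0.6×450×2260, 0.6×345×3380) + 1.0×450×240 = min(610.2, 699.66) + 108 = 718.2 kN. φR_n = 0.75 × 718.2 = 538.7 kN.
Governing: min(994.5, 797.9, 538.7) = 538.7 kN → block shear.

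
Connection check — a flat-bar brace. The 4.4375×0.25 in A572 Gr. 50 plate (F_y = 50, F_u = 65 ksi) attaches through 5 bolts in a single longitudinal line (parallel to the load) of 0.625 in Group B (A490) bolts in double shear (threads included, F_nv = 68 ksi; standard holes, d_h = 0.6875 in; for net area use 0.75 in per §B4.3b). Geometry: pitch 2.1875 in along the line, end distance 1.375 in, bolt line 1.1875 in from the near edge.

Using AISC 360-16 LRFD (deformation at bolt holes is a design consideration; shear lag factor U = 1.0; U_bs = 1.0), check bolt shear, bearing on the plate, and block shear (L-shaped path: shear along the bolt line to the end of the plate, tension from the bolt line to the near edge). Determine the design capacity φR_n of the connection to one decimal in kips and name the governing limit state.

Bolt shear: A_b = π(0.625)²/4 = 0.3068 in². φR_n = 0.75 × 68 × 0.3068 × 5 × 2 = 156.5 kips.
Bearing (0.25 in plate, F_u = 65 ksi): end bolts L_c = 1.375 − 0.6875/2 = 1.03125, R_n = min(1.2×1.03125×0.25×65, 2.4×0.625×0.25×65) = 20.109 kips/bolt; interior L_c = 2.1875 − 0.6875 = 1.5, R_n = 24.375 kips/bolt. φR_n = 0.75 × (1×20.109 + 4×24.375) = 88.2 kips.
Block shear: shear path 1×[1.375+4×2.1875] = 1×10.125 in, A_gv = 2.5313, A_nv = 1×(10.125 − 4.5×0.75)×0.25 = 1.6875 in²; tension to near edge: (1.1875 − 0.5×0.75)×0.25 = 0.20313 in². R_n = min(0.6×65×1.6875, 0.6×50×2.5313) + 1.0×65×0.20313 = min(65.813, 75.939) + 13.203 = 79.016 kips. φR_n = 0.75 × 79.016 = 59.3 kips.
Governing: min(156.5, 88.2, 59.3) = 59.3 kips → block shear.

59.3 kips (block shear governs)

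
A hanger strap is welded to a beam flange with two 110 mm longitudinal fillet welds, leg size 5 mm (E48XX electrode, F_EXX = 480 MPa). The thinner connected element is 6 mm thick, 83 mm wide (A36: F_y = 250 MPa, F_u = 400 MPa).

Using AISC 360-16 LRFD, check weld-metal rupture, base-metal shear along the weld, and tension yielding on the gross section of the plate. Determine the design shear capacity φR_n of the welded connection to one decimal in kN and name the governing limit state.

112.1 kN (gross-section yield governs)

Weld metal: throat = 0.707×5 = 3.535 mm, L = 2×110 = 220 mm. φR_n = 0.75 × 0.6 × 480 × 3.535 × 220 = 168.0 kN.
Base metal shear (6 mm plate): yield φR_n = 1.0×0.6×250×6×220 = 198.0 kN; rupture φR_n = 0.75×0.6×400×6×220 = 237.6 kN; take 198.0 kN (yield).
Tension yield (gross): A_g = 83×6 = 498 mm². φR_n = 0.90 × 250 × 498 = 112.1 kN.
Governing: min(168.0, 198.0, 112.1) = 112.1 kN → gross-section yield.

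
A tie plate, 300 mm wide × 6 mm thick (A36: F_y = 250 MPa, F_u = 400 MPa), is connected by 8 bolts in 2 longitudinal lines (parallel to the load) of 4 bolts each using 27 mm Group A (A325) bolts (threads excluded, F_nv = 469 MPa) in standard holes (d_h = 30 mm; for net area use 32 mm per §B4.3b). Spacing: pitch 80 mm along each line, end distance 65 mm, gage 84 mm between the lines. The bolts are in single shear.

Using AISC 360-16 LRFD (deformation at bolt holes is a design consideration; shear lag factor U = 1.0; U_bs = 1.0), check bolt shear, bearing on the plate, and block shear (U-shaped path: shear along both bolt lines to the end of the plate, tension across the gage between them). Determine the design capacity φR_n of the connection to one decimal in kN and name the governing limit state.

Bolt shear: A_b = π(27)²/4 = 572.56 mm². φR_n = 0.75 × 469 × 572.56 × 8 × 1 = 1611.2 kN.
Bearing (6 mm plate, F_u = 400 MPa): end bolts L_c = 65 − 30/2 = 50, R_n = min(1.2×50×6×400, 2.4×27×6×400) = 144 kN/bolt; interior L_c = 80 − 30 = 50, R_n = 144 kN/bolt. φR_n = 0.75 × (2×144 + 6×144) = 864.0 kN.
Block shear: shear path 2×[65+3×80] = 2×305 mm, A_gv = 3660, A_nv = 2×(305 − 3.5×32)×6 = 2316 mm²; tension across gage: (84 − 1×32)×6 = 312 mm². R_n = min(0.6×400×2316, 0.6×250×3660) + 1.0×400×312 = min(555.84, 549) + 124.8 = 673.8 kN. φR_n = 0.75 × 673.8 = 505.4 kN.
Governing: min(1611.2, 864.0, 505.4) = 505.4 kN → block shear.

505.4 kN (block shear governs)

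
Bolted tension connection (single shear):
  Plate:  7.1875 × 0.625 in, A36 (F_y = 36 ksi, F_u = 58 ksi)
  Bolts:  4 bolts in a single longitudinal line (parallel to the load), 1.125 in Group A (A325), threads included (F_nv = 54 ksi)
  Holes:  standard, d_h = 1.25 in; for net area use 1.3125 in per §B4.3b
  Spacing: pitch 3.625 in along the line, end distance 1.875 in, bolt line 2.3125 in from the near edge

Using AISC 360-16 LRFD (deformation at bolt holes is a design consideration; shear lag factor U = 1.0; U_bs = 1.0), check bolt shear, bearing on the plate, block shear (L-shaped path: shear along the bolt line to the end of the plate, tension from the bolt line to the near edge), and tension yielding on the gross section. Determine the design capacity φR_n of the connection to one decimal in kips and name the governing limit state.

145.5 kips (gross-section yield governs)

Bolt shear: A_b = π(1.125)²/4 = 0.99402 in². φR_n = 0.75 × 54 × 0.99402 × 4 × 1 = 161.0 kips.
Bearing (0.625 in plate, F_u = 58 ksi): end bolts L_c = 1.875 − 1.25/2 = 1.25, R_n = min(1.2×1.25×0.625×58, 2.4×1.125×0.625×58) = 54.375 kips/bolt; interior L_c = 3.625 − 1.25 = 2.375, R_n = 97.875 kips/bolt. φR_n = 0.75 × (1×54.375 + 3×97.875) = 261.0 kips.
Block shear: shear path 1×[1.875+3×3.625] = 1×12.75 in, A_gv = 7.9688, A_nv = 1×(12.75 − 3.5×1.3125)×0.625 = 5.0977 in²; tension to near edge: (2.3125 − 0.5×1.3125)×0.625 = 1.0352 in². R_n = min(0.6×58×5.0977, 0.6×36×7.9688) + 1.0×58×1.0352 = min(177.4, 172.13) + 60.042 = 232.17 kips. φR_n = 0.75 × 232.17 = 174.1 kips.
Tension yield (gross): A_g = 7.1875×0.625 = 4.4922 in². φR_n = 0.90 × 36 × 4.4922 = 145.5 kips.
Governing: min(161.0, 261.0, 174.1, 145.5) = 145.5 kips → gross-section yield.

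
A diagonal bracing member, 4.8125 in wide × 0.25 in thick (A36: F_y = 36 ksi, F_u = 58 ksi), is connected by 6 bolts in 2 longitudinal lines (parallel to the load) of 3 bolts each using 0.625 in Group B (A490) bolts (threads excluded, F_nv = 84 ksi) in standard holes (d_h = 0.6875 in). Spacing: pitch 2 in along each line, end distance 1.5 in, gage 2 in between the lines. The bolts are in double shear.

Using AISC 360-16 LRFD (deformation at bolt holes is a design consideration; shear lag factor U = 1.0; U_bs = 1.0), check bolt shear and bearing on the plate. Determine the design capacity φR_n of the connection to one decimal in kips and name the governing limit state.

Bolt shear: A_b = π(0.625)²/4 = 0.3068 in². φR_n = 0.75 × 84 × 0.3068 × 6 × 2 = 231.9 kips.
Bearing (0.25 in plate, F_u = 58 ksi): end bolts L_c = 1.5 − 0.6875/2 = 1.15625, R_n = min(1.2×1.15625×0.25×58, 2.4×0.625×0.25×58) = 20.119 kips/bolt; interior L_c = 2 − 0.6875 = 1.3125, R_n = 21.75 kips/bolt. φR_n = 0.75 × (2×20.119 + 4×21.75) = 95.4 kips.
Governing: min(231.9, 95.4) = 95.4 kips → bearing.

95.4 kips (bearing governs)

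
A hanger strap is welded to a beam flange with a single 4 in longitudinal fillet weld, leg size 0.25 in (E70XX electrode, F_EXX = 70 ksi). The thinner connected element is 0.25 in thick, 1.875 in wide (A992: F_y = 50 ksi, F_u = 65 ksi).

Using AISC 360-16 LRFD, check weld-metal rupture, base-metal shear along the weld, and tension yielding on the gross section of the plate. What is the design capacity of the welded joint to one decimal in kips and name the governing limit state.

21.1 kips (gross-section yield governs)

Weld metal: throat = 0.707×0.25 = 0.17675 in, L = 4 in. φR_n = 0.75 × 0.6 × 70 × 0.17675 × 4 = 22.3 kips.
Base metal shear (0.25 in plate): yield φR_n = 1.0×0.6×50×0.25×4 = 30.0 kips; rupture φR_n = 0.75×0.6×65×0.25×4 = 29.3 kips; take 29.3 kips (rupture).
Tension yield (gross): A_g = 1.875×0.25 = 0.46875 in². φR_n = 0.90 × 50 × 0.46875 = 21.1 kips.
Governing: min(22.3, 29.3, 21.1) = 21.1 kips → gross-section yield.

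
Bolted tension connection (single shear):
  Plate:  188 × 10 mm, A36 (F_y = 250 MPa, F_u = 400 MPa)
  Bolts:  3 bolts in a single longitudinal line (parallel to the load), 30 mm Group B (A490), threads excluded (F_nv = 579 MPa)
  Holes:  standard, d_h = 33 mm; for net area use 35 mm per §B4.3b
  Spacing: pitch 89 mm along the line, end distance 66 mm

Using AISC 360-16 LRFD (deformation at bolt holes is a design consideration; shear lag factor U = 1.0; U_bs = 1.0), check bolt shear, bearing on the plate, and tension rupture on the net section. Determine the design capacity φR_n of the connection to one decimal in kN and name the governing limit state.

459.0 kN (net-section rupture governs)

Bolt shear: A_b = π(30)²/4 = 706.86 mm². φR_n = 0.75 × 579 × 706.86 × 3 × 1 = 920.9 kN.
Bearing (10 mm plate, F_u = 400 MPa): end bolts L_c = 66 − 33/2 = 49.5, R_n = min(1.2×49.5×10×400, 2.4×30×10×400) = 237.6 kN/bolt; interior L_c = 89 − 33 = 56, R_n = 268.8 kN/bolt. φR_n = 0.75 × (1×237.6 + 2×268.8) = 581.4 kN.
Tension rupture (net): A_n = (188 − 1×35)×10 = 1530 mm² (U = 1.0, A_e = A_n). φR_n = 0.75 × 400 × 1530 = 459.0 kN.
Governing: min(920.9, 581.4, 459.0) = 459.0 kN → net-section rupture.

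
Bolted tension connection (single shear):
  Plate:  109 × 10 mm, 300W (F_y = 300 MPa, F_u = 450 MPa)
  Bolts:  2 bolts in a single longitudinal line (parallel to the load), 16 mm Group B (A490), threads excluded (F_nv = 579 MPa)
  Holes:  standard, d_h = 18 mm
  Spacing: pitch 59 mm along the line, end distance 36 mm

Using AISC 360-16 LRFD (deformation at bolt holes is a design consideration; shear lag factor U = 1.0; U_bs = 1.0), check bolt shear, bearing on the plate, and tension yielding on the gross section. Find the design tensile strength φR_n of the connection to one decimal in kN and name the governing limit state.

Bolt shear: A_b = π(16)²/4 = 201.06 mm². φR_n = 0.75 × 579 × 201.06 × 2 × 1 = 174.6 kN.
Bearing (10 mm plate, F_u = 450 MPa): end bolts L_c = 36 − 18/2 = 27, R_n = min(1.2×27×10×450, 2.4×16×10×450) = 145.8 kN/bolt; interior L_c = 59 − 18 = 41, R_n = 172.8 kN/bolt. φR_n = 0.75 × (1×145.8 + 1×172.8) = 239.0 kN.
Tension yield (gross): A_g = 109×10 = 1090 mm². φR_n = 0.90 × 300 × 1090 = 294.3 kN.
Governing: min(174.6, 239.0, 294.3) = 174.6 kN → bolt shear.

174.6 kN (bolt shear governs)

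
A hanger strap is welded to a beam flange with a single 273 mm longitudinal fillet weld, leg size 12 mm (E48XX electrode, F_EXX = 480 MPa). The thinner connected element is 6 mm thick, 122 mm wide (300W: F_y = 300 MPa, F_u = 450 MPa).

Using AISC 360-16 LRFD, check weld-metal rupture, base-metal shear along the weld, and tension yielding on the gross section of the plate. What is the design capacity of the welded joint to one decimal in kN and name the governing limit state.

197.6 kN (gross-section yield governs)

Weld metal: throat = 0.707×12 = 8.484 mm, L = 273 mm. φR_n = 0.75 × 0.6 × 480 × 8.484 × 273 = 500.3 kN.
Base metal shear (6 mm plate): yield φR_n = 1.0×0.6×300×6×273 = 294.8 kN; rupture φR_n = 0.75×0.6×450×6×273 = 331.7 kN; take 294.8 kN (yield).
Tension yield (gross): A_g = 122×6 = 732 mm². φR_n = 0.90 × 300 × 732 = 197.6 kN.
Governing: min(500.3, 294.8, 197.6) = 197.6 kN → gross-section yield.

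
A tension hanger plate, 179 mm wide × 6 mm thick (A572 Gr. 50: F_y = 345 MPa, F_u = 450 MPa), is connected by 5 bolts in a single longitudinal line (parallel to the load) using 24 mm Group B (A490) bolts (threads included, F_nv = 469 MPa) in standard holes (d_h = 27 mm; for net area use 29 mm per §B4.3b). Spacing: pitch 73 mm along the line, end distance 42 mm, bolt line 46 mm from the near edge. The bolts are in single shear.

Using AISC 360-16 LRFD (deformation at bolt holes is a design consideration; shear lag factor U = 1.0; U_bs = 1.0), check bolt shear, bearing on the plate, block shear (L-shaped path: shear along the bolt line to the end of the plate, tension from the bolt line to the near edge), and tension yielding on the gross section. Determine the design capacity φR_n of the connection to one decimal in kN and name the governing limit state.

311.0 kN (block shear governs)

Bolt shear: A_b = π(24)²/4 = 452.39 mm². φR_n = 0.75 × 469 × 452.39 × 5 × 1 = 795.6 kN.
Bearing (6 mm plate, F_u = 450 MPa): end bolts L_c = 42 − 27/2 = 28.5, R_n = min(1.2×28.5×6×450, 2.4×24×6×450) = 92.34 kN/bolt; interior L_c = 73 − 27 = 46, R_n = 149.04 kN/bolt. φR_n = 0.75 × (1×92.34 + 4×149.04) = 516.4 kN.
Block shear: shear path 1×[42+4×73] = 1×334 mm, A_gv = 2004, A_nv = 1×(334 − 4.5×29)×6 = 1221 mm²; tension to near edge: (46 − 0.5×29)×6 = 189 mm². R_n = min(0.6×450×1221, 0.6×345×2004) + 1.0×450×189 = min(329.67, 414.83) + 85.05 = 414.72 kN. φR_n = 0.75 × 414.72 = 311.0 kN.
Tension yield (gross): A_g = 179×6 = 1074 mm². φR_n = 0.90 × 345 × 1074 = 333.5 kN.
Governing: min(795.6, 516.4, 311.0, 333.5) = 311.0 kN → block shear.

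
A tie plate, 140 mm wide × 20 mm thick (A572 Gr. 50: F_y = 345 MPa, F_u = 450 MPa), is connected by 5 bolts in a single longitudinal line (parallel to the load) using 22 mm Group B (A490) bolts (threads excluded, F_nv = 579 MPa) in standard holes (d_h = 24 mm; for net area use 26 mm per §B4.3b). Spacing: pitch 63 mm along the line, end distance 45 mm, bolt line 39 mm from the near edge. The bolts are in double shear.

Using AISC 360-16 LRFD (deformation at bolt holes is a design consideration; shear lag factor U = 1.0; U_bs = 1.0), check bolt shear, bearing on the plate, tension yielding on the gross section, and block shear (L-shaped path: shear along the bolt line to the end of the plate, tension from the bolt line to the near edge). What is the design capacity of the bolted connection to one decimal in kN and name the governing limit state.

Bolt shear: A_b = π(22)²/4 = 380.13 mm². φR_n = 0.75 × 579 × 380.13 × 5 × 2 = 1650.7 kN.
Bearing (20 mm plate, F_u = 450 MPa): end bolts L_c = 45 − 24/2 = 33, R_n = min(1.2×33×20×450, 2.4×22×20×450) = 356.4 kN/bolt; interior L_c = 63 − 24 = 39, R_n = 421.2 kN/bolt. φR_n = 0.75 × (1×356.4 + 4×421.2) = 1530.9 kN.
Tension yield (gross): A_g = 140×20 = 2800 mm². φR_n = 0.90 × 345 × 2800 = 869.4 kN.
Block shear: shear path 1×[45+4×63] = 1×297 mm, A_gv = 5940, A_nv = 1×(297 − 4.5×26)×20 = 3600 mm²; tension to near edge: (39 − 0.5×26)×20 = 520 mm². R_n = min(0.6×450×3600, 0.6×345×5940) + 1.0×450×520 = min(972, 1229.6) + 234 = 1206 kN. φR_n = 0.75 × 1206 = 904.5 kN.
Governing: min(1650.7, 1530.9, 869.4, 904.5) = 869.4 kN → gross-section yield.

869.4 kN (gross-section yield governs)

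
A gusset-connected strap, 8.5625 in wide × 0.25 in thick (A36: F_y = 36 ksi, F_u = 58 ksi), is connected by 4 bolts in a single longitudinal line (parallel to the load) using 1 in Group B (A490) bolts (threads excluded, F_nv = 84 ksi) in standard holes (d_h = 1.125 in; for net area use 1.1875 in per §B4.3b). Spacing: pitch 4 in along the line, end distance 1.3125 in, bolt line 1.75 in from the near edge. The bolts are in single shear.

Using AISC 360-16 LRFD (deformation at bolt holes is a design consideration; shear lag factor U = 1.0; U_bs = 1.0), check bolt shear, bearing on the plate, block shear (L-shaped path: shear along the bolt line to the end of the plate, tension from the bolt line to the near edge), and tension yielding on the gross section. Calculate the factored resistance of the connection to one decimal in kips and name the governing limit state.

66.5 kips (block shear governs)

Bolt shear: A_b = π(1)²/4 = 0.7854 in². φR_n = 0.75 × 84 × 0.7854 × 4 × 1 = 197.9 kips.
Bearing (0.25 in plate, F_u = 58 ksi): end bolts L_c = 1.3125 − 1.125/2 = 0.75, R_n = min(1.2×0.75×0.25×58, 2.4×1×0.25×58) = 13.05 kips/bolt; interior L_c = 4 − 1.125 = 2.875, R_n = 34.8 kips/bolt. φR_n = 0.75 × (1×13.05 + 3×34.8) = 88.1 kips.
Block shear: shear path 1×[1.3125+3×4] = 1×13.3125 in, A_gv = 3.3281, A_nv = 1×(13.3125 − 3.5×1.1875)×0.25 = 2.2891 in²; tension to near edge: (1.75 − 0.5×1.1875)×0.25 = 0.28906 in². R_n = min(0.6×58×2.2891, 0.6×36×3.3281) + 1.0×58×0.28906 = min(79.661, 71.887) + 16.765 = 88.652 kips. φR_n = 0.75 × 88.652 = 66.5 kips.
Tension yield (gross): A_g = 8.5625×0.25 = 2.1406 in². φR_n = 0.90 × 36 × 2.1406 = 69.4 kips.
Governing: min(197.9, 88.1, 66.5, 69.4) = 66.5 kips → block shear.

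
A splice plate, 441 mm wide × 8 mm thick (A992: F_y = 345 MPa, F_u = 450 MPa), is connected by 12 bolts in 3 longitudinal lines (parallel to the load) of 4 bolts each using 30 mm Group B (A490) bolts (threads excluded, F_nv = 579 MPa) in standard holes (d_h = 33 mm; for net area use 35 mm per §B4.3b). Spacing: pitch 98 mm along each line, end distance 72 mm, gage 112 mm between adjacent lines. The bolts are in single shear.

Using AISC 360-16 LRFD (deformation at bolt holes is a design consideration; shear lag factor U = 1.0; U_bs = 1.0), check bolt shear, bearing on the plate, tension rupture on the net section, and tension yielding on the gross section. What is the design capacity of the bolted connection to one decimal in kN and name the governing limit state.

Bolt shear: A_b = π(30)²/4 = 706.86 mm². φR_n = 0.75 × 579 × 706.86 × 12 × 1 = 3683.4 kN.
Bearing (8 mm plate, F_u = 450 MPa): end bolts L_c = 72 − 33/2 = 55.5, R_n = min(1.2×55.5×8×450, 2.4×30×8×450) = 239.76 kN/bolt; interior L_c = 98 − 33 = 65, R_n = 259.2 kN/bolt. φR_n = 0.75 × (3×239.76 + 9×259.2) = 2289.1 kN.
Tension rupture (net): A_n = (441 − 3×35)×8 = 2688 mm² (U = 1.0, A_e = A_n). φR_n = 0.75 × 450 × 2688 = 907.2 kN.
Tension yield (gross): A_g = 441×8 = 3528 mm². φR_n = 0.90 × 345 × 3528 = 1095.4 kN.
Governing: min(3683.4, 2289.1, 907.2, 1095.4) = 907.2 kN → net-section rupture.

907.2 kN (net-section rupture governs)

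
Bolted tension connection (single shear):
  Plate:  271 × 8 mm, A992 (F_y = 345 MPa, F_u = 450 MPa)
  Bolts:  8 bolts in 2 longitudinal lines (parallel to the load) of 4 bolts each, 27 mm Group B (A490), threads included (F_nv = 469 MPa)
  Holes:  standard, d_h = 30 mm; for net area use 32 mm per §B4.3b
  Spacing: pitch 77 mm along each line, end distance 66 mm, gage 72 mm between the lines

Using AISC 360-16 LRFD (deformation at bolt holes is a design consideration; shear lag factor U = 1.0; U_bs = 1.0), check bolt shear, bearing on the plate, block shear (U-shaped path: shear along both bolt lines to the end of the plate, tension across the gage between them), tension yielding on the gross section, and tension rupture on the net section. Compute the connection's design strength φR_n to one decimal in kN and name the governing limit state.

558.9 kN (net-section rupture governs)

Bolt shear: A_b = π(27)²/4 = 572.56 mm². φR_n = 0.75 × 469 × 572.56 × 8 × 1 = 1611.2 kN.
Bearing (8 mm plate, F_u = 450 MPa): end bolts L_c = 66 − 30/2 = 51, R_n = min(1.2×51×8×450, 2.4×27×8×450) = 220.32 kN/bolt; interior L_c = 77 − 30 = 47, R_n = 203.04 kN/bolt. φR_n = 0.75 × (2×220.32 + 6×203.04) = 1244.2 kN.
Block shear: shear path 2×[66+3×77] = 2×297 mm, A_gv = 4752, A_nv = 2×(297 − 3.5×32)×8 = 2960 mm²; tension across gage: (72 − 1×32)×8 = 320 mm². R_n = min(0.6×450×2960, 0.6×345×4752) + 1.0×450×320 = min(799.2, 983.66) + 144 = 943.2 kN. φR_n = 0.75 × 943.2 = 707.4 kN.
Tension yield (gross): A_g = 271×8 = 2168 mm². φR_n = 0.90 × 345 × 2168 = 673.2 kN.
Tension rupture (net): A_n = (271 − 2×32)×8 = 1656 mm² (U = 1.0, A_e = A_n). φR_n = 0.75 × 450 × 1656 = 558.9 kN.
Governing: min(1611.2, 1244.2, 707.4, 673.2, 558.9) = 558.9 kN → net-section rupture.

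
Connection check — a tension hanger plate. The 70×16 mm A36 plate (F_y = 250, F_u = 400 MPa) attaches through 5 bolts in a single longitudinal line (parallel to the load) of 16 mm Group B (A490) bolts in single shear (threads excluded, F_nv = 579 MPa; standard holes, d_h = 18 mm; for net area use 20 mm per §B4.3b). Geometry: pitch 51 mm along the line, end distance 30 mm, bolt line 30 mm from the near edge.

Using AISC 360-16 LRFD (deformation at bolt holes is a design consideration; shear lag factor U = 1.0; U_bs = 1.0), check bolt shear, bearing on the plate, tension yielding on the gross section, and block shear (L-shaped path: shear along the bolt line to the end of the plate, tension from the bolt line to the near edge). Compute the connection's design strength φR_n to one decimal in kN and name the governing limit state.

252.0 kN (gross-section yield governs)

Bolt shear: A_b = π(16)²/4 = 201.06 mm². φR_n = 0.75 × 579 × 201.06 × 5 × 1 = 436.6 kN.
Bearing (16 mm plate, F_u = 400 MPa): end bolts L_c = 30 − 18/2 = 21, R_n = min(1.2×21×16×400, 2.4×16×16×400) = 161.28 kN/bolt; interior L_c = 51 − 18 = 33, R_n = 245.76 kN/bolt. φR_n = 0.75 × (1×161.28 + 4×245.76) = 858.2 kN.
Tension yield (gross): A_g = 70×16 = 1120 mm². φR_n = 0.90 × 250 × 1120 = 252.0 kN.
Block shear: shear path 1×[30+4×51] = 1×234 mm, A_gv = 3744, A_nv = 1×(234 − 4.5×20)×16 = 2304 mm²; tension to near edge: (30 − 0.5×20)×16 = 320 mm². R_n = min(0.6×400×2304, 0.6×250×3744) + 1.0×400×320 = min(552.96, 561.6) + 128 = 680.96 kN. φR_n = 0.75 × 680.96 = 510.7 kN.
Governing: min(436.6, 858.2, 252.0, 510.7) = 252.0 kN → gross-section yield.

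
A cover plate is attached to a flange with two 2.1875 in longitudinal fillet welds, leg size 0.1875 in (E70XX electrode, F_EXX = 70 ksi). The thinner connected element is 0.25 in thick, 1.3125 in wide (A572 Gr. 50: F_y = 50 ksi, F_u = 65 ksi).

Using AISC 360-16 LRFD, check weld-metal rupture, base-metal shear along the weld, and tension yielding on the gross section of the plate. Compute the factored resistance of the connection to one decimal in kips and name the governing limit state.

Weld metal: throat = 0.707×0.1875 = 0.13256 in, L = 2×2.1875 = 4.375 in. φR_n = 0.75 × 0.6 × 70 × 0.13256 × 4.375 = 18.3 kips.
Base metal shear (0.25 in plate): yield φR_n = 1.0×0.6×50×0.25×4.375 = 32.8 kips; rupture φR_n = 0.75×0.6×65×0.25×4.375 = 32.0 kips; take 32.0 kips (rupture).
Tension yield (gross): A_g = 1.3125×0.25 = 0.32813 in². φR_n = 0.90 × 50 × 0.32813 = 14.8 kips.
Governing: min(18.3, 32.0, 14.8) = 14.8 kips → gross-section yield.

14.8 kips (gross-section yield governs)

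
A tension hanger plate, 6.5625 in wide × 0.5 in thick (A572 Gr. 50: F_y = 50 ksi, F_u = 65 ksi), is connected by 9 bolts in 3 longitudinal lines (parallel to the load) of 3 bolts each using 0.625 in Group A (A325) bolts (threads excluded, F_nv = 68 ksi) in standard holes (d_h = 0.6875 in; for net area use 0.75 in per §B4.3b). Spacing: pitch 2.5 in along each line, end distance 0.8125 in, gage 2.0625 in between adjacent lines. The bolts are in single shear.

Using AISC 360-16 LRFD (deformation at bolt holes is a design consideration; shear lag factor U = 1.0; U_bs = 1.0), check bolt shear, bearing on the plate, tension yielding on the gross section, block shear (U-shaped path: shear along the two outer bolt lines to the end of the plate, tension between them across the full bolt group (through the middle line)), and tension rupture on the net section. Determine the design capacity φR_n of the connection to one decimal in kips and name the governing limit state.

105.1 kips (net-section rupture governs)

Bolt shear: A_b = π(0.625)²/4 = 0.3068 in². φR_n = 0.75 × 68 × 0.3068 × 9 × 1 = 140.8 kips.
Bearing (0.5 in plate, F_u = 65 ksi): end bolts L_c = 0.8125 − 0.6875/2 = 0.46875, R_n = min(1.2×0.46875×0.5×65, 2.4×0.625×0.5×65) = 18.281 kips/bolt; interior L_c = 2.5 − 0.6875 = 1.8125, R_n = 48.75 kips/bolt. φR_n = 0.75 × (3×18.281 + 6×48.75) = 260.5 kips.
Tension yield (gross): A_g = 6.5625×0.5 = 3.2813 in². φR_n = 0.90 × 50 × 3.2813 = 147.7 kips.
Block shear: shear path 2×[0.8125+2×2.5] = 2×5.8125 in, A_gv = 5.8125, A_nv = 2×(5.8125 − 2.5×0.75)×0.5 = 3.9375 in²; tension across gage: (4.125 − 2×0.75)×0.5 = 1.3125 in². R_n = min(0.6×65×3.9375, 0.6×50×5.8125) + 1.0×65×1.3125 = min(153.56, 174.38) + 85.313 = 238.87 kips. φR_n = 0.75 × 238.87 = 179.2 kips.
Tension rupture (net): A_n = (6.5625 − 3×0.75)×0.5 = 2.1563 in² (U = 1.0, A_e = A_n). φR_n = 0.75 × 65 × 2.1563 = 105.1 kips.
Governing: min(140.8, 260.5, 147.7, 179.2, 105.1) = 105.1 kips → net-section rupture.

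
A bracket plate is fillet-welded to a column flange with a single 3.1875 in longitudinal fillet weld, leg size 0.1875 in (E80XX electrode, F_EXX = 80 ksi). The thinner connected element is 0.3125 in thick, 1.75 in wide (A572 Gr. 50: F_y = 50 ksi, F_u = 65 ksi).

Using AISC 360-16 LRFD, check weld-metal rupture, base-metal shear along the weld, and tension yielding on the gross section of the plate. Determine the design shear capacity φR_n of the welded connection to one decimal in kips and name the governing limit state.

Weld metal: throat = 0.707×0.1875 = 0.13256 in, L = 3.1875 in. φR_n = 0.75 × 0.6 × 80 × 0.13256 × 3.1875 = 15.2 kips.
Base metal shear (0.3125 in plate): yield φR_n = 1.0×0.6×50×0.3125×3.1875 = 29.9 kips; rupture φR_n = 0.75×0.6×65×0.3125×3.1875 = 29.1 kips; take 29.1 kips (rupture).
Tension yield (gross): A_g = 1.75×0.3125 = 0.54688 in². φR_n = 0.90 × 50 × 0.54688 = 24.6 kips.
Governing: min(15.2, 29.1, 24.6) = 15.2 kips → weld metal.

15.2 kips (weld metal governs)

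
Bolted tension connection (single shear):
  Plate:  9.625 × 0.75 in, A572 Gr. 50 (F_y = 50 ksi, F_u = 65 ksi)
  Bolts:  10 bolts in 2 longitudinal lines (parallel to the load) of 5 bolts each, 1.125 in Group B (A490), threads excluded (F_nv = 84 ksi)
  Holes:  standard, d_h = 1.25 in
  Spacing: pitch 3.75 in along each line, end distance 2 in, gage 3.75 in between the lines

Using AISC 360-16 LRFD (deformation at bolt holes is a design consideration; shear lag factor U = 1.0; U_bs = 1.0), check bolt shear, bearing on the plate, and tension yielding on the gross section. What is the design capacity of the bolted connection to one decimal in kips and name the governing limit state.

Bolt shear: A_b = π(1.125)²/4 = 0.99402 in². φR_n = 0.75 × 84 × 0.99402 × 10 × 1 = 626.2 kips.
Bearing (0.75 in plate, F_u = 65 ksi): end bolts L_c = 2 − 1.25/2 = 1.375, R_n = min(1.2×1.375×0.75×65, 2.4×1.125×0.75×65) = 80.438 kips/bolt; interior L_c = 3.75 − 1.25 = 2.5, R_n = 131.63 kips/bolt. φR_n = 0.75 × (2×80.438 + 8×131.63) = 910.4 kips.
Tension yield (gross): A_g = 9.625×0.75 = 7.2188 in². φR_n = 0.90 × 50 × 7.2188 = 324.8 kips.
Governing: min(626.2, 910.4, 324.8) = 324.8 kips → gross-section yield.

324.8 kips (gross-section yield governs)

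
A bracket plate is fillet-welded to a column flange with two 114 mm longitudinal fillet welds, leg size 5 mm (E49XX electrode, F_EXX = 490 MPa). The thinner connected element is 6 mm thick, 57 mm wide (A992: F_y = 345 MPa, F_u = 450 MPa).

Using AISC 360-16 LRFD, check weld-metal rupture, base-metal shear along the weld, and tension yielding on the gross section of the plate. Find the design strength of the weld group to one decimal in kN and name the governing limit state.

106.2 kN (gross-section yield governs)

Weld metal: throat = 0.707×5 = 3.535 mm, L = 2×114 = 228 mm. φR_n = 0.75 × 0.6 × 490 × 3.535 × 228 = 177.7 kN.
Base metal shear (6 mm plate): yield φR_n = 1.0×0.6×345×6×228 = 283.2 kN; rupture φR_n = 0.75×0.6×450×6×228 = 277.0 kN; take 277.0 kN (rupture).
Tension yield (gross): A_g = 57×6 = 342 mm². φR_n = 0.90 × 345 × 342 = 106.2 kN.
Governing: min(177.7, 277.0, 106.2) = 106.2 kN → gross-section yield.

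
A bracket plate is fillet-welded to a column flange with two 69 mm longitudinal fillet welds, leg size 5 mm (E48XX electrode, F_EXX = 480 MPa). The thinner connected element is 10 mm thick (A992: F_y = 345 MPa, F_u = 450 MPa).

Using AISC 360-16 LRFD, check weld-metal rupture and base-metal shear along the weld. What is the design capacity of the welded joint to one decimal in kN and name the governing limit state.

Weld metal: throat = 0.707×5 = 3.535 mm, L = 2×69 = 138 mm. φR_n = 0.75 × 0.6 × 480 × 3.535 × 138 = 105.4 kN.
Base metal shear (10 mm plate): yield φR_n = 1.0×0.6×345×10×138 = 285.7 kN; rupture φR_n = 0.75×0.6×450×10×138 = 279.5 kN; take 279.5 kN (rupture).
Governing: min(105.4, 279.5) = 105.4 kN → weld metal.

105.4 kN (weld metal governs)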